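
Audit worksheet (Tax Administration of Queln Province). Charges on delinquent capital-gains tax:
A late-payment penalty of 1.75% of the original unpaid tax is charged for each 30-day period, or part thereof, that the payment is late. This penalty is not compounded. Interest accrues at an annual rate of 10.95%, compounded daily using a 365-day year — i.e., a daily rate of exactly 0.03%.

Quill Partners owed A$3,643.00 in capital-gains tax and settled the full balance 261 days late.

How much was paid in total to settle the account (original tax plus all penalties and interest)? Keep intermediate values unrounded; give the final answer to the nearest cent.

A$4,513.44

Penalty periods: ⌈261/30⌉ = 9; penalty = 9 × 1.75% × A$3,643.00 = A$573.77…
Interest: A$3,643.00 × ((1 + 0.0003)^261 − 1) = A$3,643.00 × 0.08143435… = A$296.6653…
Total = A$3,643.00 + A$573.7725 + A$296.6653… = A$4,513.44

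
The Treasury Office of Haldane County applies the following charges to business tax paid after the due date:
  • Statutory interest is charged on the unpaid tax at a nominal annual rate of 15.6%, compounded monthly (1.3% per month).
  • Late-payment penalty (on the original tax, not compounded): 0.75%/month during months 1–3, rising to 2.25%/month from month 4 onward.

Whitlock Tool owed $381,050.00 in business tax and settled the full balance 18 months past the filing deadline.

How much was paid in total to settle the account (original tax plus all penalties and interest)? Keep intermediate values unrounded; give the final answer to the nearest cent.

Penalty, months 1–3: 3 × 0.75% × $381,050.00 = $8,573.63…
Penalty, months 4–18: 15 × 2.25% × $381,050.00 = $128,604.38…
Interest: $381,050.00 × ((1 + 0.013)^18 − 1) = $381,050.00 × 0.2617404… = $99,736.1876…
Total = $381,050.00 + $137,178.0000 + $99,736.1876… = $617,964.19

$617,964.19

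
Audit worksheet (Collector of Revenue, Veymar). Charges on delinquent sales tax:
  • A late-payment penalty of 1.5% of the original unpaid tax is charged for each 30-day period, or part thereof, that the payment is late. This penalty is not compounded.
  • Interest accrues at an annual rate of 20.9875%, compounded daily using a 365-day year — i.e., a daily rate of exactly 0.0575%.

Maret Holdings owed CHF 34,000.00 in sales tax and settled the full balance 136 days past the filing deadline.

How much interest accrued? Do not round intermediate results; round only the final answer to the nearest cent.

CHF 2,764.70

Interest: CHF 34,000.00 × ((1 + 0.000575)^136 − 1) = CHF 34,000.00 × 0.08131460… = CHF 2,764.6965…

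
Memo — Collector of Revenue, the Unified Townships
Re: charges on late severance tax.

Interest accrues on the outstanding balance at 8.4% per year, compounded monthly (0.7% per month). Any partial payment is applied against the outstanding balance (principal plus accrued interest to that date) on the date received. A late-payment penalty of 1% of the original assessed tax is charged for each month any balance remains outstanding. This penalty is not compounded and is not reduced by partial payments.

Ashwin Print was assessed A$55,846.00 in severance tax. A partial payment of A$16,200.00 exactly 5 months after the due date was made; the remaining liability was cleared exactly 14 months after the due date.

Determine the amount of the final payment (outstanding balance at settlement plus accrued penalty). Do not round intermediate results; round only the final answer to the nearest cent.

Balance at month 5: A$55,846.0000 × (1 + 0.007)^5 = A$57,828.1668…
After A$16,200.00 payment: A$57,828.1668… − A$16,200.00 = A$41,628.1668…
Balance at month 14: A$41,628.1668… × (1 + 0.007)^9 = A$44,325.3854…
Penalty: 14 × 1% × A$55,846.00 = A$7,818.44
Final settlement = outstanding balance + penalty = A$44,325.3854… + A$7,818.44 = A$52,143.83

A$52,143.83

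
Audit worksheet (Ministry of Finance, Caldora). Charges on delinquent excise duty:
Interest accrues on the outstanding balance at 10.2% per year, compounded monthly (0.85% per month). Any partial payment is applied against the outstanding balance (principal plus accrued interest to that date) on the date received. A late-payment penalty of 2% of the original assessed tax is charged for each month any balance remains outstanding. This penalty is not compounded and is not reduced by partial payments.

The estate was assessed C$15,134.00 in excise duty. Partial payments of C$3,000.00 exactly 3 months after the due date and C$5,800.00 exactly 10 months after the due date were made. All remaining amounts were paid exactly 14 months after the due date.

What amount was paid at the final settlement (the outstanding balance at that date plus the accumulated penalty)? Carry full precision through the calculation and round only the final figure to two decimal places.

Balance at month 3: C$15,134.0000 × (1 + 0.0085)^3 = C$15,523.2066…
After C$3,000.00 payment: C$15,523.2066… − C$3,000.00 = C$12,523.2066…
Balance at month 10: C$12,523.2066… × (1 + 0.0085)^7 = C$13,287.6097…
After C$5,800.00 payment: C$13,287.6097… − C$5,800.00 = C$7,487.6097…
Balance at month 14: C$7,487.6097… × (1 + 0.0085)^4 = C$7,745.4527…
Penalty: 14 × 2% × C$15,134.00 = C$4,237.52
Final settlement = outstanding balance + penalty = C$7,745.4527… + C$4,237.52 = C$11,982.97

C$11,982.97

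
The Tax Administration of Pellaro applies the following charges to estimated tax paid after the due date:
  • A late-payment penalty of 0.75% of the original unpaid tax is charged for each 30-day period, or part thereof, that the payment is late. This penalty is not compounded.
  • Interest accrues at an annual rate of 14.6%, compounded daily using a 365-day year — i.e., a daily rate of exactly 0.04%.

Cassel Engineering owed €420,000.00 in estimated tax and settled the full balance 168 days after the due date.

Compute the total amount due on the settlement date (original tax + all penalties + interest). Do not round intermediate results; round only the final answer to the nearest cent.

€468,087.90

Penalty periods: ⌈168/30⌉ = 6; penalty = 6 × 0.75% × €420,000.00 = €18,900.00
Interest: €420,000.00 × ((1 + 0.0004)^168 − 1) = €420,000.00 × 0.06949499… = €29,187.8951…
Total = €420,000.00 + €18,900.0000 + €29,187.8951… = €468,087.90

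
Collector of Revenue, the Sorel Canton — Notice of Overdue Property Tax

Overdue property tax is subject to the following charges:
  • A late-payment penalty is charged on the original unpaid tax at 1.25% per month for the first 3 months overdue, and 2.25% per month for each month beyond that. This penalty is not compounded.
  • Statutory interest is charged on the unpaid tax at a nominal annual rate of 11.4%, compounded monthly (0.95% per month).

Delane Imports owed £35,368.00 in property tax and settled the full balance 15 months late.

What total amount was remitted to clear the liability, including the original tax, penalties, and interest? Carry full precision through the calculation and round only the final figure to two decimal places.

£51,632.95

Penalty, months 1–3: 3 × 1.25% × £35,368.00 = £1,326.30
Penalty, months 4–15: 12 × 2.25% × £35,368.00 = £9,549.36
Interest: £35,368.00 × ((1 + 0.0095)^15 − 1) = £35,368.00 × 0.1523777… = £5,389.2948…
Total = £35,368.00 + £10,875.6600 + £5,389.2948… = £51,632.95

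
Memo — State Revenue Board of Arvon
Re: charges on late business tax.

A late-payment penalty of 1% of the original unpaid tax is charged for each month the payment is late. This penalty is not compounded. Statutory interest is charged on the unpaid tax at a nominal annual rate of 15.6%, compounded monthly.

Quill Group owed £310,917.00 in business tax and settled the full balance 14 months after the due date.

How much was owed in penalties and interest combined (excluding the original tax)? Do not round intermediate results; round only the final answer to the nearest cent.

£105,154.63

Late-payment penalty: 14 × 1% × £310,917.00 = £43,528.38
Interest (15.6%/yr ÷ 12 = 1.3%/month): £310,917.00 × ((1 + 0.013)^14 − 1) = £61,626.2540…
Penalties + interest = £43,528.3800 + £61,626.2540… = £105,154.63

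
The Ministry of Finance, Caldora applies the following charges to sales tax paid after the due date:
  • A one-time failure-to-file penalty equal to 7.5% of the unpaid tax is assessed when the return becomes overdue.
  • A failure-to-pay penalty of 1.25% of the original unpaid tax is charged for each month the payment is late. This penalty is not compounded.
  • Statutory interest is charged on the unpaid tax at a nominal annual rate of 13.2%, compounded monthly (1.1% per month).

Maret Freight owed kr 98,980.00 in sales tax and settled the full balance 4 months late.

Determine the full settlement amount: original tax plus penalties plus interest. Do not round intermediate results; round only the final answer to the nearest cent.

kr 115,780.01

Failure-to-file penalty: 7.5% × kr 98,980.00 = kr 7,423.50
Failure-to-pay penalty = 1.25% × kr 98,980.00 × 4 mo = kr 4,949.00
Interest: kr 98,980.00 × ((1 + 0.011)^4 − 1) = kr 98,980.00 × 0.0447313… = kr 4,427.5079…
Total = kr 98,980.00 + kr 12,372.5000 + kr 4,427.5079… = kr 115,780.01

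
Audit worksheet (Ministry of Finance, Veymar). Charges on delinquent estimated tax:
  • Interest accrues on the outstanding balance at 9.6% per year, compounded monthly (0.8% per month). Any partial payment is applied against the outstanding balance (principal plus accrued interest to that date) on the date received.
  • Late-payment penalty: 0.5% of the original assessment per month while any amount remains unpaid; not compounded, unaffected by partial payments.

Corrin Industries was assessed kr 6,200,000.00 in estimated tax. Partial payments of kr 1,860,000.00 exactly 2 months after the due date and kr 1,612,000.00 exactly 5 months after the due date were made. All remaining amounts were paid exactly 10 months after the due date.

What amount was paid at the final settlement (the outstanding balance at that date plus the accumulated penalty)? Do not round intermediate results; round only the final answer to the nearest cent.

Balance at month 2: kr 6,200,000.0000 × (1 + 0.008)^2 = kr 6,299,596.8000
After kr 1,860,000.00 payment: kr 6,299,596.8000 − kr 1,860,000.00 = kr 4,439,596.8000
Balance at month 5: kr 4,439,596.8000 × (1 + 0.008)^3 = kr 4,547,001.7989…
After kr 1,612,000.00 payment: kr 4,547,001.7989… − kr 1,612,000.00 = kr 2,935,001.7989…
Balance at month 10: kr 2,935,001.7989… × (1 + 0.008)^5 = kr 3,054,295.3594…
Penalty: 10 × 0.5% × kr 6,200,000.00 = kr 310,000.00
Final settlement = outstanding balance + penalty = kr 3,054,295.3594… + kr 310,000.00 = kr 3,364,295.36

kr 3,364,295.36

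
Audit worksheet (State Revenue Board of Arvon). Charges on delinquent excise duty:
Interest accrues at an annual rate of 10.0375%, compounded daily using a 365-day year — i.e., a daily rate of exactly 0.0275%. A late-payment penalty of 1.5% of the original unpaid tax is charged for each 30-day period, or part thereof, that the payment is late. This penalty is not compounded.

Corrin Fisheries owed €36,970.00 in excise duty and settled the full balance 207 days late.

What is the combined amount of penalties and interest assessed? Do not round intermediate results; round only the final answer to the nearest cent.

€6,047.11

Penalty periods: ⌈207/30⌉ = 7; penalty = 7 × 1.5% × €36,970.00 = €3,881.85
Interest: €36,970.00 × ((1 + 0.000275)^207 − 1) = €36,970.00 × 0.05856813… = €2,165.2638…
Penalties + interest = €3,881.8500 + €2,165.2638… = €6,047.11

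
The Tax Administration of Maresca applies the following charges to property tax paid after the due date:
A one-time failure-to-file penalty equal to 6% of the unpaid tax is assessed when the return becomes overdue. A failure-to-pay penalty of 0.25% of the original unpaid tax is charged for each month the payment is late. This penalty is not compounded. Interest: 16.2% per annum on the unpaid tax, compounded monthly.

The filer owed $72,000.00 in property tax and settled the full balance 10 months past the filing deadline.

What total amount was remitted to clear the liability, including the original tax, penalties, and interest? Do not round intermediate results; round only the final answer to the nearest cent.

$88,452.26

Failure-to-file penalty: 6% × $72,000.00 = $4,320.00
Failure-to-pay penalty = 0.25% × $72,000.00 × 10 mo = $1,800.00
Interest (16.2%/yr ÷ 12 = 1.35%/month): $72,000.00 × ((1 + 0.0135)^10 − 1) = $10,332.2581…
Total = $72,000.00 + $6,120.0000 + $10,332.2581… = $88,452.26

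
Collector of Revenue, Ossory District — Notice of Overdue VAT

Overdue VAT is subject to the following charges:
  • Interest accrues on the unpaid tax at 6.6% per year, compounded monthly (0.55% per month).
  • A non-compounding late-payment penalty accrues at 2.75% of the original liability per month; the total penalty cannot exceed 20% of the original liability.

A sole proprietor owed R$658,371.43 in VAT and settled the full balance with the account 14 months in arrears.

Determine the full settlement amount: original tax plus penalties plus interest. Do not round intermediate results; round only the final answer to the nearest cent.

Penalty (uncapped): 14 × 2.75% × R$658,371.43 = R$253,473.00…; cap = 20% × R$658,371.43 = R$131,674.29… → penalty = R$131,674.29…
Interest: R$658,371.43 × ((1 + 0.0055)^14 − 1) = R$658,371.43 × 0.0798142… = R$52,547.4131…
Total = R$658,371.43 + R$131,674.2860 + R$52,547.4131… = R$842,593.13

R$842,593.13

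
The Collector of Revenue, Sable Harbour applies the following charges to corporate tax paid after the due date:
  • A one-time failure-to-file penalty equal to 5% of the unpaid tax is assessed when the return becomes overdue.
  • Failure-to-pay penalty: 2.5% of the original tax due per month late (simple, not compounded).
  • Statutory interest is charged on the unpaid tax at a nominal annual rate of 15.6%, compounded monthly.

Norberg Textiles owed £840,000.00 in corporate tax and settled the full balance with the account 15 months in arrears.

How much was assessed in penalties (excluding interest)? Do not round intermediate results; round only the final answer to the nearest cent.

Failure-to-file penalty: 5% × £840,000.00 = £42,000.00
Failure-to-pay penalty: 15 × 2.5% × £840,000.00 = £315,000.00
Total penalty = £42,000.00 + £315,000.00 = £357,000.00

£357,000.00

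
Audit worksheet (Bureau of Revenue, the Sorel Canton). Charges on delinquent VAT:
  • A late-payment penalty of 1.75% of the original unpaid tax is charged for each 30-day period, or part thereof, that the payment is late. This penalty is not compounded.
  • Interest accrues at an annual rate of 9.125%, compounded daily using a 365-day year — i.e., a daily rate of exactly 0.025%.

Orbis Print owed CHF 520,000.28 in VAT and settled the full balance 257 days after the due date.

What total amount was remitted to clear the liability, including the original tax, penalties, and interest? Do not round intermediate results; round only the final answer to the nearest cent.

CHF 636,402.55

Penalty periods: ⌈257/30⌉ = 9; penalty = 9 × 1.75% × CHF 520,000.28 = CHF 81,900.04…
Interest: CHF 520,000.28 × ((1 + 0.00025)^257 − 1) = CHF 520,000.28 × 0.06635039… = CHF 34,502.2226…
Total = CHF 520,000.28 + CHF 81,900.0441 + CHF 34,502.2226… = CHF 636,402.55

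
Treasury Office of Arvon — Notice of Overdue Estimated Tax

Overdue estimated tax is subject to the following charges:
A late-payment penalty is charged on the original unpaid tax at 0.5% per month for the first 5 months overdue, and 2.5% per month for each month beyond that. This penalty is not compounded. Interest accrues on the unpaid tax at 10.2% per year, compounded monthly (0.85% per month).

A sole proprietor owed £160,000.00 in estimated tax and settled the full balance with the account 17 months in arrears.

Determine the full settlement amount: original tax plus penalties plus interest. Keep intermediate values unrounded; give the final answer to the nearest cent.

Penalty, months 1–5: 5 × 0.5% × £160,000.00 = £4,000.00
Penalty, months 6–17: 12 × 2.5% × £160,000.00 = £48,000.00
Interest: £160,000.00 × ((1 + 0.0085)^17 − 1) = £160,000.00 × 0.1547563… = £24,761.0093…
Total = £160,000.00 + £52,000.0000 + £24,761.0093… = £236,761.01

£236,761.01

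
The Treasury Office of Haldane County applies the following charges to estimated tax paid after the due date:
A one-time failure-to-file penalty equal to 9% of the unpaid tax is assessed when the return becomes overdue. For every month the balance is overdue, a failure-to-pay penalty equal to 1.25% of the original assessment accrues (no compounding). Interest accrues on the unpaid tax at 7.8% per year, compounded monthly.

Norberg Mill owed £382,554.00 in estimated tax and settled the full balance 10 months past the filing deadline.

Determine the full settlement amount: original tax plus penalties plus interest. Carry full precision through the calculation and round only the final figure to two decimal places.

£490,409.20

Failure-to-file penalty: 9% × £382,554.00 = £34,429.86
Failure-to-pay penalty: 10 × 1.25% × £382,554.00 = £47,819.25
Interest (7.8%/yr ÷ 12 = 0.65%/month): £382,554.00 × ((1 + 0.0065)^10 − 1) = £25,606.0924…
Total = £382,554.00 + £82,249.1100 + £25,606.0924… = £490,409.20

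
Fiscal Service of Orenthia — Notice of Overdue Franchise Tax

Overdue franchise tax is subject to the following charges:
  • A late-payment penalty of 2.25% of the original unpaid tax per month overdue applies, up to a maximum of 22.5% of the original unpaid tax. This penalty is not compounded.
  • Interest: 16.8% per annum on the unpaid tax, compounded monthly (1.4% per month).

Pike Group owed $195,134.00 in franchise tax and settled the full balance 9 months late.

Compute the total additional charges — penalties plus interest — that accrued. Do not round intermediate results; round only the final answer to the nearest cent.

Penalty: 9 × 2.25% × $195,134.00 = $39,514.64… (below the 22.5% cap of $43,905.15)
Interest: $195,134.00 × ((1 + 0.014)^9 − 1) = $195,134.00 × 0.1332914… = $26,009.6850…
Penalties + interest = $39,514.6350 + $26,009.6850… = $65,524.32

$65,524.32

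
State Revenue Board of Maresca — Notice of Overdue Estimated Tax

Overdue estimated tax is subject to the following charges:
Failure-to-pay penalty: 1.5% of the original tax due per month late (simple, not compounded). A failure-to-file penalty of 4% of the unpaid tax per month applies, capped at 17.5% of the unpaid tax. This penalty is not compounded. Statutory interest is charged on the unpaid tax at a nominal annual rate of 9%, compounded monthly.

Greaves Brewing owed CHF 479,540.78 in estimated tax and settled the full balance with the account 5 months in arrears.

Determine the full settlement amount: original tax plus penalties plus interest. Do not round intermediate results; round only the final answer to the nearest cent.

CHF 617,680.53

Failure-to-file: 5 × 4% × CHF 479,540.78 = CHF 95,908.16…, capped at 17.5% × CHF 479,540.78 = CHF 83,919.64…
Failure-to-pay penalty: 5 × 1.5% × CHF 479,540.78 = CHF 35,965.56…
Interest (9%/yr ÷ 12 = 0.75%/month): CHF 479,540.78 × ((1 + 0.0075)^5 − 1) = CHF 18,254.5516…
Total = CHF 479,540.78 + CHF 119,885.1950 + CHF 18,254.5516… = CHF 617,680.53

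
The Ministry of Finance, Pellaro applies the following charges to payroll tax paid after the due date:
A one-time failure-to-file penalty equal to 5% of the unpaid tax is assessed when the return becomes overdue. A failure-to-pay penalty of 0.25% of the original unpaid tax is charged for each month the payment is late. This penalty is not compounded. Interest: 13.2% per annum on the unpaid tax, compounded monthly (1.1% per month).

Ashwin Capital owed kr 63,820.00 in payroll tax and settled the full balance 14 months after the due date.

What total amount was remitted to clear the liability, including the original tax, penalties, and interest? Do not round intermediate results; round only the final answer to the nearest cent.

Failure-to-file penalty: 5% × kr 63,820.00 = kr 3,191.00
Failure-to-pay penalty: 14 × 0.25% × kr 63,820.00 = kr 2,233.70
Interest: kr 63,820.00 × ((1 + 0.011)^14 − 1) = kr 63,820.00 × 0.1655105… = kr 10,562.8780…
Total = kr 63,820.00 + kr 5,424.7000 + kr 10,562.8780… = kr 79,807.58

kr 79,807.58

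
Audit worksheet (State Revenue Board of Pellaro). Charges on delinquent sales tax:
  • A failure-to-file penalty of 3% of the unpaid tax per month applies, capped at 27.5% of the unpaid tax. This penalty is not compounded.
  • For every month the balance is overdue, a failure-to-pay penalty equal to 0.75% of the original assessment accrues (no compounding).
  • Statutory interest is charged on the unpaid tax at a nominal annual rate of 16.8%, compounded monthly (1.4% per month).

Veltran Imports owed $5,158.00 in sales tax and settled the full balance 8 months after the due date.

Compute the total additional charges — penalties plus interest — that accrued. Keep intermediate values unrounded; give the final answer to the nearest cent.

$2,154.21

Failure-to-file: 8 × 3% × $5,158.00 = $1,237.92 (under the 27.5% cap)
Failure-to-pay penalty = 0.75% × $5,158.00 × 8 mo = $309.48
Interest: $5,158.00 × ((1 + 0.014)^8 − 1) = $5,158.00 × 0.1176444… = $606.8097…
Penalties + interest = $1,547.4000 + $606.8097… = $2,154.21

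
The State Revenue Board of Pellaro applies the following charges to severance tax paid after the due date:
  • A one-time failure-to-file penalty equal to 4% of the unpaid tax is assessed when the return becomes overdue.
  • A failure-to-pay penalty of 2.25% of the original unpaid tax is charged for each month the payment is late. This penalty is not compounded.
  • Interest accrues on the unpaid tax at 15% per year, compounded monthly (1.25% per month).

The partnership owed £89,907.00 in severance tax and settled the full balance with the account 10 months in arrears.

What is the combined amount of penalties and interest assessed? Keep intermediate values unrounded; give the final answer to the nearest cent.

£35,717.43

Failure-to-file penalty: 4% × £89,907.00 = £3,596.28
Failure-to-pay penalty: 10 × 2.25% × £89,907.00 = £20,229.08…
Interest: £89,907.00 × ((1 + 0.0125)^10 − 1) = £89,907.00 × 0.1322708… = £11,892.0735…
Penalties + interest = £23,825.3550 + £11,892.0735… = £35,717.43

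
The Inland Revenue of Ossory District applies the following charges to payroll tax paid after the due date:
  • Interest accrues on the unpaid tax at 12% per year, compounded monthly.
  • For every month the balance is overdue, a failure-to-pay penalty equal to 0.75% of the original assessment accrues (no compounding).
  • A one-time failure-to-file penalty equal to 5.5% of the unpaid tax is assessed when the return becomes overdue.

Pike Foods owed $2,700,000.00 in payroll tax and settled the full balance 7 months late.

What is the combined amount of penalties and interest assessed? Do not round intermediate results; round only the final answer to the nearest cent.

Failure-to-file penalty: 5.5% × $2,700,000.00 = $148,500.00
Failure-to-pay penalty = 0.75% × $2,700,000.00 × 7 mo = $141,750.00
Interest (12%/yr ÷ 12 = 1%/month): $2,700,000.00 × ((1 + 0.01)^7 − 1) = $194,765.4507…
Penalties + interest = $290,250.0000 + $194,765.4507… = $485,015.45

$485,015.45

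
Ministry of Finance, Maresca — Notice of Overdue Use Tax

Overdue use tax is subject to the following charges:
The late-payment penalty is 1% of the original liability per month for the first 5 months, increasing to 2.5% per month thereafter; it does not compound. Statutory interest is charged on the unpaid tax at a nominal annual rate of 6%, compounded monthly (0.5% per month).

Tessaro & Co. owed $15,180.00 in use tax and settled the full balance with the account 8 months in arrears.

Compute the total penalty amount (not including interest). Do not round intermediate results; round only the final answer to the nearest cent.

$1,897.50

Penalty, months 1–5: 5 × 1% × $15,180.00 = $759.00
Penalty, months 6–8: 3 × 2.5% × $15,180.00 = $1,138.50
Total penalty = $759.00 + $1,138.50 = $1,897.50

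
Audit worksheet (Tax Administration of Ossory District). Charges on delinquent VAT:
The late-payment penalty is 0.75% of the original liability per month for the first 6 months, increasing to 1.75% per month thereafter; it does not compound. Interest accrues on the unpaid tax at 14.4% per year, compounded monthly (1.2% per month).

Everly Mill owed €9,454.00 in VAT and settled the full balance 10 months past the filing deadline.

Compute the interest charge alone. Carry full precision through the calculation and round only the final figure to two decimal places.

€1,197.74

Interest: €9,454.00 × ((1 + 0.012)^10 − 1) = €9,454.00 × 0.1266918… = €1,197.7441…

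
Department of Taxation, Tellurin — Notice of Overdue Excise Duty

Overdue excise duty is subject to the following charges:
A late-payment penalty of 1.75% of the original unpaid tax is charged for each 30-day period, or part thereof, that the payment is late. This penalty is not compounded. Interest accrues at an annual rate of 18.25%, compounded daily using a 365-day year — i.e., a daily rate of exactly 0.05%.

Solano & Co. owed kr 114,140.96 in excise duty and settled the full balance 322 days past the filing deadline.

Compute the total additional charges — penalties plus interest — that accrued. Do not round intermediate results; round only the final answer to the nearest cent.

Penalty periods: ⌈322/30⌉ = 11; penalty = 11 × 1.75% × kr 114,140.96 = kr 21,972.13…
Interest: kr 114,140.96 × ((1 + 0.0005)^322 − 1) = kr 114,140.96 × 0.17463770… = kr 19,933.3152…
Penalties + interest = kr 21,972.1348 + kr 19,933.3152… = kr 41,905.45

kr 41,905.45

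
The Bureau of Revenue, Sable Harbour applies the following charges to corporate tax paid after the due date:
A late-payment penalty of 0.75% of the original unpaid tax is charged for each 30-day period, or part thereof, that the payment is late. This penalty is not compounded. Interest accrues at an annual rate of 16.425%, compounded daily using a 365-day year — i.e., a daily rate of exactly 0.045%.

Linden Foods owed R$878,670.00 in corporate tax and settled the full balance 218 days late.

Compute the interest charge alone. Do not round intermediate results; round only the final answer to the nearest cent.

R$90,545.84

Interest: R$878,670.00 × ((1 + 0.00045)^218 − 1) = R$878,670.00 × 0.10304875… = R$90,545.8424…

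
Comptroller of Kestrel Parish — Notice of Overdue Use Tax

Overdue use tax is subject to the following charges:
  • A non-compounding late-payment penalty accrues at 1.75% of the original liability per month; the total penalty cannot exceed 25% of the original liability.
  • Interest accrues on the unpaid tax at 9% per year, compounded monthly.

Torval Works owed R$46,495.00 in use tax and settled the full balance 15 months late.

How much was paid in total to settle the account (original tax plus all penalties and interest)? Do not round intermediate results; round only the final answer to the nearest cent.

Penalty (uncapped): 15 × 1.75% × R$46,495.00 = R$12,204.94…; cap = 25% × R$46,495.00 = R$11,623.75 → penalty = R$11,623.75
Interest (9%/yr ÷ 12 = 0.75%/month): R$46,495.00 × ((1 + 0.0075)^15 − 1) = R$5,514.4276…
Total = R$46,495.00 + R$11,623.7500 + R$5,514.4276… = R$63,633.18

R$63,633.18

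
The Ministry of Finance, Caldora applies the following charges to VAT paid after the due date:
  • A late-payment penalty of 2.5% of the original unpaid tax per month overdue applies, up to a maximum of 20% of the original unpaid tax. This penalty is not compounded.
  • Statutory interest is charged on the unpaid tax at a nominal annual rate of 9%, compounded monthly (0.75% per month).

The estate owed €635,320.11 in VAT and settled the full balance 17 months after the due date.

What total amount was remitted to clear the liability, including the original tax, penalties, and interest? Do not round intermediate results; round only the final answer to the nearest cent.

€848,434.78

Penalty (uncapped): 17 × 2.5% × €635,320.11 = €270,011.05…; cap = 20% × €635,320.11 = €127,064.02… → penalty = €127,064.02…
Interest: €635,320.11 × ((1 + 0.0075)^17 − 1) = €635,320.11 × 0.1354446… = €86,050.6493…
Total = €635,320.11 + €127,064.0220 + €86,050.6493… = €848,434.78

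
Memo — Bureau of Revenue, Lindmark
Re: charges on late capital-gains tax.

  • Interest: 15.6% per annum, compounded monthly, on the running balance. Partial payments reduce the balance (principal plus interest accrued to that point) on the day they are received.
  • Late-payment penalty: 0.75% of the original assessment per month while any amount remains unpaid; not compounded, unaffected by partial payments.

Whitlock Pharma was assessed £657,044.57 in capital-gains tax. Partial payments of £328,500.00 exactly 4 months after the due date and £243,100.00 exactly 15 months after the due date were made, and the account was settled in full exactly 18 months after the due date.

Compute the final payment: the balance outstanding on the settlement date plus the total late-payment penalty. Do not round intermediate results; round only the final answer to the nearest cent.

Monthly rate = 15.6% ÷ 12 = 1.3%
Balance at month 4: £657,044.5700 × (1 + 0.013)^4 = £691,882.9237…
After £328,500.00 payment: £691,882.9237… − £328,500.00 = £363,382.9237…
Balance at month 15: £363,382.9237… × (1 + 0.013)^11 = £418,859.5423…
After £243,100.00 payment: £418,859.5423… − £243,100.00 = £175,759.5423…
Balance at month 18: £175,759.5423… × (1 + 0.013)^3 = £182,703.6607…
Penalty: 18 × 0.75% × £657,044.57 = £88,701.02…
Final settlement = outstanding balance + penalty = £182,703.6607… + £88,701.02… = £271,404.68

£271,404.68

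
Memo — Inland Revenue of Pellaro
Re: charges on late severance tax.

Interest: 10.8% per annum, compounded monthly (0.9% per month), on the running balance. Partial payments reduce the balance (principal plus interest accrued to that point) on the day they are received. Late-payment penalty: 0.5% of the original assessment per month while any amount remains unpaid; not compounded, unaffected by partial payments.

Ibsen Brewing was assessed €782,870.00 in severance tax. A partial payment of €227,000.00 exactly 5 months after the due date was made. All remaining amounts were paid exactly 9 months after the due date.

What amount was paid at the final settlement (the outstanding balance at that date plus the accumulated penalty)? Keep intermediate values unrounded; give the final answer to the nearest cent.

Balance at month 5: €782,870.0000 × (1 + 0.009)^5 = €818,739.0076…
After €227,000.00 payment: €818,739.0076… − €227,000.00 = €591,739.0076…
Balance at month 9: €591,739.0076… × (1 + 0.009)^4 = €613,330.9264…
Penalty: 9 × 0.5% × €782,870.00 = €35,229.15
Final settlement = outstanding balance + penalty = €613,330.9264… + €35,229.15 = €648,560.08

€648,560.08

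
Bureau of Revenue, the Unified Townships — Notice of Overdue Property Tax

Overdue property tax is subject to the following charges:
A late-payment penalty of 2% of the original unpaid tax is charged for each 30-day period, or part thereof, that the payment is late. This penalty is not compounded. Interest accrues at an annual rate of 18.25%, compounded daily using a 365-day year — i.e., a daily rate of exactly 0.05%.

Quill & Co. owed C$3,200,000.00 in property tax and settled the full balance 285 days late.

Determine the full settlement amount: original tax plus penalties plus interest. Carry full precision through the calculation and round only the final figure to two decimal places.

C$4,329,958.45

Penalty periods: ⌈285/30⌉ = 10; penalty = 10 × 2% × C$3,200,000.00 = C$640,000.00
Interest: C$3,200,000.00 × ((1 + 0.0005)^285 − 1) = C$3,200,000.00 × 0.15311201… = C$489,958.4458…
Total = C$3,200,000.00 + C$640,000.0000 + C$489,958.4458… = C$4,329,958.45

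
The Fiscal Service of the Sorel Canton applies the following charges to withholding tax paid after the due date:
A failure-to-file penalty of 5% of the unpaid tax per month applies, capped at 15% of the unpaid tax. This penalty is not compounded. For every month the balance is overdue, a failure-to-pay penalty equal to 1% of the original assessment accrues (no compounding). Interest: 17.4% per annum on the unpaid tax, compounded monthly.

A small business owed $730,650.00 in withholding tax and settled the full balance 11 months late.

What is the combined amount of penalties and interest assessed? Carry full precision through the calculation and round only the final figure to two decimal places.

Failure-to-file: 11 × 5% × $730,650.00 = $401,857.50, capped at 15% × $730,650.00 = $109,597.50
Failure-to-pay penalty = 1% × $730,650.00 × 11 mo = $80,371.50
Interest (17.4%/yr ÷ 12 = 1.45%/month): $730,650.00 × ((1 + 0.0145)^11 − 1) = $125,366.1408…
Penalties + interest = $189,969.0000 + $125,366.1408… = $315,335.14

$315,335.14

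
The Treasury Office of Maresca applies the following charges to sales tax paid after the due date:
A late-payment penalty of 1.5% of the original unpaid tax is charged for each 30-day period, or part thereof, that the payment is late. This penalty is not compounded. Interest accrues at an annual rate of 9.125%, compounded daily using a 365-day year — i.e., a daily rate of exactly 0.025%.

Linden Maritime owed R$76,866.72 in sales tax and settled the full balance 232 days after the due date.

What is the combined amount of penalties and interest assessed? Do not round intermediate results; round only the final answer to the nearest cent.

R$13,813.51

Penalty periods: ⌈232/30⌉ = 8; penalty = 8 × 1.5% × R$76,866.72 = R$9,224.01…
Interest: R$76,866.72 × ((1 + 0.00025)^232 − 1) = R$76,866.72 × 0.05970731… = R$4,589.5054…
Penalties + interest = R$9,224.0064 + R$4,589.5054… = R$13,813.51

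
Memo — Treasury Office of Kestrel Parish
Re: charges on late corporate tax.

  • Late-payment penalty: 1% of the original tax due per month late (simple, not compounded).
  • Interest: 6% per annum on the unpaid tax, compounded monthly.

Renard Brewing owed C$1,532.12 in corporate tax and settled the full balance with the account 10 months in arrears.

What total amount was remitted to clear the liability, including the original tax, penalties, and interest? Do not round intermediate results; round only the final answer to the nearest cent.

Late-payment penalty: 10 × 1% × C$1,532.12 = C$153.21…
Interest (6%/yr ÷ 12 = 0.5%/month): C$1,532.12 × ((1 + 0.005)^10 − 1) = C$78.3528…
Total = C$1,532.12 + C$153.2120 + C$78.3528… = C$1,763.68

C$1,763.68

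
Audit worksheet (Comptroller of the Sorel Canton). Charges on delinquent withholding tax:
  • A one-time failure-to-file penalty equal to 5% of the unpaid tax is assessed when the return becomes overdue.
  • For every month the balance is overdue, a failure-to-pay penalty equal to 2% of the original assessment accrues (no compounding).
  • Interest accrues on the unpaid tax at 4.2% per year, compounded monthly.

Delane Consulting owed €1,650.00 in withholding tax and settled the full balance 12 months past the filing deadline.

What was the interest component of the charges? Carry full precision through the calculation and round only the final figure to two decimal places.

Interest (4.2%/yr ÷ 12 = 0.35%/month): €1,650.00 × ((1 + 0.0035)^12 − 1) = €70.6497…

€70.65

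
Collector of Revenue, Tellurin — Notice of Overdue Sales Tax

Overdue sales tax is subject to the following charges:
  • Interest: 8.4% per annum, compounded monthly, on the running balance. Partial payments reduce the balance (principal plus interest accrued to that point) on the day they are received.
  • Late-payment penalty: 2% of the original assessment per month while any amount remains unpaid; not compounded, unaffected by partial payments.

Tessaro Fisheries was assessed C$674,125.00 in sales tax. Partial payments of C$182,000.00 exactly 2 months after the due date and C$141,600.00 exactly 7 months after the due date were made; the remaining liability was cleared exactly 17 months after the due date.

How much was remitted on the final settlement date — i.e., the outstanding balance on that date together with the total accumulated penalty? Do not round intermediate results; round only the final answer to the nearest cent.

C$634,296.37

Monthly rate = 8.4% ÷ 12 = 0.7%
Balance at month 2: C$674,125.0000 × (1 + 0.007)^2 = C$683,595.7821…
After C$182,000.00 payment: C$683,595.7821… − C$182,000.00 = C$501,595.7821…
Balance at month 7: C$501,595.7821… × (1 + 0.007)^5 = C$519,399.1429…
After C$141,600.00 payment: C$519,399.1429… − C$141,600.00 = C$377,799.1429…
Balance at month 17: C$377,799.1429… × (1 + 0.007)^10 = C$405,093.8724…
Penalty: 17 × 2% × C$674,125.00 = C$229,202.50
Final settlement = outstanding balance + penalty = C$405,093.8724… + C$229,202.50 = C$634,296.37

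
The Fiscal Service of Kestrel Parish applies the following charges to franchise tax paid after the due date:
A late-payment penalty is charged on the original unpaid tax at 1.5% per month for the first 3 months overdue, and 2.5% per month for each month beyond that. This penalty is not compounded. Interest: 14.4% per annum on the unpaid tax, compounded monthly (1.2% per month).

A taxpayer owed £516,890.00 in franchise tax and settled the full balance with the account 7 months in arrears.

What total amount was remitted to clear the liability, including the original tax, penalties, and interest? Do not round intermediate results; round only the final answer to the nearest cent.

£636,852.52

Penalty, months 1–3: 3 × 1.5% × £516,890.00 = £23,260.05
Penalty, months 4–7: 4 × 2.5% × £516,890.00 = £51,689.00
Interest: £516,890.00 × ((1 + 0.012)^7 − 1) = £516,890.00 × 0.0870852… = £45,013.4747…
Total = £516,890.00 + £74,949.0500 + £45,013.4747… = £636,852.52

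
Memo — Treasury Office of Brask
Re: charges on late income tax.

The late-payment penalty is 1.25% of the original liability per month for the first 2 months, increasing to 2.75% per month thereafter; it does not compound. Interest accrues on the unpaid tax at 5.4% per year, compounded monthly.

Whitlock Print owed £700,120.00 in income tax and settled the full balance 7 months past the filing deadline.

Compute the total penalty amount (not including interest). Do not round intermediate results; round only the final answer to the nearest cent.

£113,769.50

Penalty, months 1–2: 2 × 1.25% × £700,120.00 = £17,503.00
Penalty, months 3–7: 5 × 2.75% × £700,120.00 = £96,266.50
Total penalty = £17,503.00 + £96,266.50 = £113,769.50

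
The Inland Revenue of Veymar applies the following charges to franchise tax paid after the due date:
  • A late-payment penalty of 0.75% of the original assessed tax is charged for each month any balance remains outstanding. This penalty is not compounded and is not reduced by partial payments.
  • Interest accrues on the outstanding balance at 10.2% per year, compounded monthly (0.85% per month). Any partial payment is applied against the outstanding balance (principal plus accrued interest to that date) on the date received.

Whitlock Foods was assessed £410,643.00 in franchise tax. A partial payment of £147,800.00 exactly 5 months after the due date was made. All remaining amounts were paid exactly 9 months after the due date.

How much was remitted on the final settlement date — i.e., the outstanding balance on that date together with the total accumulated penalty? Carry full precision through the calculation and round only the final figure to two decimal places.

Balance at month 5: £410,643.0000 × (1 + 0.0085)^5 = £428,394.5497…
After £147,800.00 payment: £428,394.5497… − £147,800.00 = £280,594.5497…
Balance at month 9: £280,594.5497… × (1 + 0.0085)^4 = £290,257.0928…
Penalty: 9 × 0.75% × £410,643.00 = £27,718.40…
Final settlement = outstanding balance + penalty = £290,257.0928… + £27,718.40… = £317,975.50

£317,975.50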